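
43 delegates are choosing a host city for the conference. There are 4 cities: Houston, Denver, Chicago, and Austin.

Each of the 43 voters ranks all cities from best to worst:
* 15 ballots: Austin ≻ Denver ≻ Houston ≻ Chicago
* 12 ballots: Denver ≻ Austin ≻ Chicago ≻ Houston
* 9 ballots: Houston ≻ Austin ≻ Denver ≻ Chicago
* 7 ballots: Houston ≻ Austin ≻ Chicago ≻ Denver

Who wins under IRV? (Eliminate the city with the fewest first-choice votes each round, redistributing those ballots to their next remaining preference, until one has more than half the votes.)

Austin

Round 1: Houston 16, Denver 12, Chicago 0, Austin 15. Chicago eliminated.
Round 2: Houston 16, Denver 12, Austin 15. Denver eliminated.
Round 3: Houston 16, Austin 27. Austin has a majority (≥22).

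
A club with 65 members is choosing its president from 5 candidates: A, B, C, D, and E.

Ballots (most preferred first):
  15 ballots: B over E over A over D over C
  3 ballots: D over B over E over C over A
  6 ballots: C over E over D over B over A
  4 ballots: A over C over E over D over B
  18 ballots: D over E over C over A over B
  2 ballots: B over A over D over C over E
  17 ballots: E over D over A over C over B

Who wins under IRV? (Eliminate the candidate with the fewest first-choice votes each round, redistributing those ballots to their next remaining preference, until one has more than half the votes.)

E

Round 1: A 4, B 17, C 6, D 21, E 17. A eliminated.
Round 2: B 17, C 10, D 21, E 17. C eliminated.
Round 3: B 17, D 21, E 27. B eliminated.
Round 4: D 23, E 42. E has a majority (≥33).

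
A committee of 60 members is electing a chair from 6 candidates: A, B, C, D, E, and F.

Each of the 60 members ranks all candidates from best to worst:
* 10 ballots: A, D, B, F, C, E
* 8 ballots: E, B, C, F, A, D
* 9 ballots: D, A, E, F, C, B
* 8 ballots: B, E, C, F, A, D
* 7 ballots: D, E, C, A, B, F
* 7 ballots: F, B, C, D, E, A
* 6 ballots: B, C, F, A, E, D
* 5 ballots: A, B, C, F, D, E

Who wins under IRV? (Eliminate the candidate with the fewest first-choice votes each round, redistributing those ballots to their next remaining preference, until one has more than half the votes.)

B

Round 1: A 15, B 14, C 0, D 16, E 8, F 7. C eliminated.
Round 2: A 15, B 14, D 16, E 8, F 7. F eliminated.
Round 3: A 15, B 21, D 16, E 8. E eliminated.
Round 4: A 15, B 29, D 16. A eliminated.
Round 5: B 34, D 26. B has a majority (≥31).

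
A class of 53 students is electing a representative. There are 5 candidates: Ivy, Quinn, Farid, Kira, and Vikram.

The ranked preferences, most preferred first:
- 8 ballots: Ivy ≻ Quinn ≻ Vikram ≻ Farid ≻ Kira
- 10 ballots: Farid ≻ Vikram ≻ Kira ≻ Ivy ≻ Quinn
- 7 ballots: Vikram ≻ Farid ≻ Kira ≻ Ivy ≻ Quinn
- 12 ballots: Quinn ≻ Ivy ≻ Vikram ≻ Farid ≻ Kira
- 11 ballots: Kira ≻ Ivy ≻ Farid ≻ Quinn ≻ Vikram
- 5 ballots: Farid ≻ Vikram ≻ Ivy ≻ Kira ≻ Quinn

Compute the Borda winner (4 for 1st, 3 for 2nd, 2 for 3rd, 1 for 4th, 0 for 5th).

Ivy

Ivy: 8×4 + 10×1 + 7×1 + 12×3 + 11×3 + 5×2 = 128
Quinn: 8×3 + 10×0 + 7×0 + 12×4 + 11×1 + 5×0 = 83
Farid: 8×1 + 10×4 + 7×3 + 12×1 + 11×2 + 5×4 = 123
Kira: 8×0 + 10×2 + 7×2 + 12×0 + 11×4 + 5×1 = 83
Vikram: 8×2 + 10×3 + 7×4 + 12×2 + 11×0 + 5×3 = 113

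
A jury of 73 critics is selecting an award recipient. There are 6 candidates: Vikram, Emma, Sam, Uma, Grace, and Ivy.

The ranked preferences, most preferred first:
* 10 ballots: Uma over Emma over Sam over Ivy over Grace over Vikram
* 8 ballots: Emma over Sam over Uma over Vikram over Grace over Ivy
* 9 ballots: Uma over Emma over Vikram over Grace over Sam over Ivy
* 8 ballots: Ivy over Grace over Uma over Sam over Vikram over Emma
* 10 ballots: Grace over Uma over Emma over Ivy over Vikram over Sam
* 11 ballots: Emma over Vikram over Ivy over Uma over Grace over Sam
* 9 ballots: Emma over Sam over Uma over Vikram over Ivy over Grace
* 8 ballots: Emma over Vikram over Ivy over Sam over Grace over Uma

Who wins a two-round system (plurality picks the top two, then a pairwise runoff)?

Uma

Round 1 first-place votes: Vikram 0, Emma 36, Sam 0, Uma 19, Grace 10, Ivy 8. Emma and Uma advance.
Runoff: Emma is ranked above Uma on 36 ballots, Uma above Emma on 37.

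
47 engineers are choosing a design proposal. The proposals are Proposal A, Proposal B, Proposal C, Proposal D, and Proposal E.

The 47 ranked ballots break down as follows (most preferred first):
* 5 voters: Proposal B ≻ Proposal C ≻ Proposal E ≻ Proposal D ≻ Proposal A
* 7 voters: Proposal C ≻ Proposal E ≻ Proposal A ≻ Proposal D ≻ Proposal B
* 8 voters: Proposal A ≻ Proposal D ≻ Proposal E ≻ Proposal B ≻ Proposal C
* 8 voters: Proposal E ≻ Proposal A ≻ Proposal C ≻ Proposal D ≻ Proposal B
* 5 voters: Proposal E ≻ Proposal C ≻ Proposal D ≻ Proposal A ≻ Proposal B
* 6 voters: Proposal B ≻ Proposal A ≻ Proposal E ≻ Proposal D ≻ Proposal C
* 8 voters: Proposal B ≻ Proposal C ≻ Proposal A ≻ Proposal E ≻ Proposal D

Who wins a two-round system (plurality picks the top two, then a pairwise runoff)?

Proposal E

Round 1 first-place votes: Proposal A 8, Proposal B 19, Proposal C 7, Proposal D 0, Proposal E 13. Proposal B and Proposal E advance.
Runoff: Proposal B is ranked above Proposal E on 19 ballots, Proposal E above Proposal B on 28.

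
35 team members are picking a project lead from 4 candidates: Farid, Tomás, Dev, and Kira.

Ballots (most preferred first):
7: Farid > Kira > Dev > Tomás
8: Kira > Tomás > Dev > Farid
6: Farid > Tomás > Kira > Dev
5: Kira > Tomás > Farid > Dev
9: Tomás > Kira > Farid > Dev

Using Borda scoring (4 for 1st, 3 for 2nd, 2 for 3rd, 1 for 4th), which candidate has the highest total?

Farid: 7×4 + 8×1 + 6×4 + 5×2 + 9×2 = 88
Tomás: 7×1 + 8×3 + 6×3 + 5×3 + 9×4 = 100
Dev: 7×2 + 8×2 + 6×1 + 5×1 + 9×1 = 50
Kira: 7×3 + 8×4 + 6×2 + 5×4 + 9×3 = 112

Kira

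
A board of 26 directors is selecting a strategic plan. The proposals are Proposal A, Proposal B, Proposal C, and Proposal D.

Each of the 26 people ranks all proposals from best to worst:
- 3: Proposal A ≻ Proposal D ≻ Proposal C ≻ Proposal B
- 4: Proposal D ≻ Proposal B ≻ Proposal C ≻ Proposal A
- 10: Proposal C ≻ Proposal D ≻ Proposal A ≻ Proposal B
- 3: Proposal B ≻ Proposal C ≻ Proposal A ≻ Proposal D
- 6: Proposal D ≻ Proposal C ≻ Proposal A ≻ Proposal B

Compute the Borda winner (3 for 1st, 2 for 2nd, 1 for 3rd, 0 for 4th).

Proposal D

Proposal A: 3×3 + 4×0 + 10×1 + 3×1 + 6×1 = 28
Proposal B: 3×0 + 4×2 + 10×0 + 3×3 + 6×0 = 17
Proposal C: 3×1 + 4×1 + 10×3 + 3×2 + 6×2 = 55
Proposal D: 3×2 + 4×3 + 10×2 + 3×0 + 6×3 = 56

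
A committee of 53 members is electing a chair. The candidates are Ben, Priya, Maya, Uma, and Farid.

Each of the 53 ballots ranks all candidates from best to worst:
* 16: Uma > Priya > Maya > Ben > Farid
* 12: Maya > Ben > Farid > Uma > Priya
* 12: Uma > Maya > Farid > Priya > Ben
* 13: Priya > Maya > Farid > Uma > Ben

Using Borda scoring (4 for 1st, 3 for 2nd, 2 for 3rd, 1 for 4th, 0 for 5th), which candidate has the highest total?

Ben: 16×1 + 12×3 + 12×0 + 13×0 = 52
Priya: 16×3 + 12×0 + 12×1 + 13×4 = 112
Maya: 16×2 + 12×4 + 12×3 + 13×3 = 155
Uma: 16×4 + 12×1 + 12×4 + 13×1 = 137
Farid: 16×0 + 12×2 + 12×2 + 13×2 = 74

Maya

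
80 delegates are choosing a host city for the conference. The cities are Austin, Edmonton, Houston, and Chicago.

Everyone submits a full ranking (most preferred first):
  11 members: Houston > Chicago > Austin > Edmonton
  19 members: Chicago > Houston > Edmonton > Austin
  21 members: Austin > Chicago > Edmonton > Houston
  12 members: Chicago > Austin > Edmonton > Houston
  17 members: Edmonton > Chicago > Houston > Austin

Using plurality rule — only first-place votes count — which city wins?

First-place votes: Austin 21, Edmonton 17, Houston 11, Chicago 31.

Chicago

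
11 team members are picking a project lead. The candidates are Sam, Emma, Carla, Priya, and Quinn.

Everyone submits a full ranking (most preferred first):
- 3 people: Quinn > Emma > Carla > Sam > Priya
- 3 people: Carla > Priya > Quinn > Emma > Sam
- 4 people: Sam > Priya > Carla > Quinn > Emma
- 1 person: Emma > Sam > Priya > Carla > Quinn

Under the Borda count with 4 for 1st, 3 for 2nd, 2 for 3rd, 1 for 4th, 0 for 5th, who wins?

Sam: 3×1 + 3×0 + 4×4 + 1×3 = 22
Emma: 3×3 + 3×1 + 4×0 + 1×4 = 16
Carla: 3×2 + 3×4 + 4×2 + 1×1 = 27
Priya: 3×0 + 3×3 + 4×3 + 1×2 = 23
Quinn: 3×4 + 3×2 + 4×1 + 1×0 = 22

Carla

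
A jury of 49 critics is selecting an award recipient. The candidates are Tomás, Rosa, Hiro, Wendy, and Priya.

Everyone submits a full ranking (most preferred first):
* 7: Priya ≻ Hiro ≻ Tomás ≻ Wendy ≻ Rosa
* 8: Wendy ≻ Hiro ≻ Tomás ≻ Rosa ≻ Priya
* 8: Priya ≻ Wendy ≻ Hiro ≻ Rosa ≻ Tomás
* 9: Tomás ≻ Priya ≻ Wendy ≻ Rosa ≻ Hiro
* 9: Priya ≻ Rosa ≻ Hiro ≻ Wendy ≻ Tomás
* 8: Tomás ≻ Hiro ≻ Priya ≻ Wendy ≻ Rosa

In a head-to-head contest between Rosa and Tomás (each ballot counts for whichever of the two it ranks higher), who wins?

Tomás

Rosa is ranked above Tomás on 17 ballots; Tomás above Rosa on 32.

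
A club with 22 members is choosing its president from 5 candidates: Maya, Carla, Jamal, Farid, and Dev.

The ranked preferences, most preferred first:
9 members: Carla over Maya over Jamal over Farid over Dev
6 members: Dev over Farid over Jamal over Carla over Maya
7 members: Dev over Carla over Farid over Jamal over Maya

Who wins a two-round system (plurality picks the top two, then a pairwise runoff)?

Round 1 first-place votes: Maya 0, Carla 9, Jamal 0, Farid 0, Dev 13. Dev and Carla advance.
Runoff: Dev is ranked above Carla on 13 ballots, Carla above Dev on 9.

Dev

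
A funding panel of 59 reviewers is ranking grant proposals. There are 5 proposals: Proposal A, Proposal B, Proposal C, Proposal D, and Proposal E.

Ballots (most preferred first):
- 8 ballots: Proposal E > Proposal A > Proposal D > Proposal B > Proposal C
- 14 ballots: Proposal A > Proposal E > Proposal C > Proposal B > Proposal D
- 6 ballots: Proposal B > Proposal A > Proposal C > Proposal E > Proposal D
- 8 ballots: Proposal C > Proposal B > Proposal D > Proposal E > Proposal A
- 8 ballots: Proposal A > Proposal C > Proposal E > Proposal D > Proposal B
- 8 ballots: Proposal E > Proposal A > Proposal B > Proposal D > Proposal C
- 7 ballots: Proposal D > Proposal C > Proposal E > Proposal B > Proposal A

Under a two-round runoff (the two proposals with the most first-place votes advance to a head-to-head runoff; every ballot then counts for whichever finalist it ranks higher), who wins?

Round 1 first-place votes: Proposal A 22, Proposal B 6, Proposal C 8, Proposal D 7, Proposal E 16. Proposal A and Proposal E advance.
Runoff: Proposal A is ranked above Proposal E on 28 ballots, Proposal E above Proposal A on 31.

Proposal E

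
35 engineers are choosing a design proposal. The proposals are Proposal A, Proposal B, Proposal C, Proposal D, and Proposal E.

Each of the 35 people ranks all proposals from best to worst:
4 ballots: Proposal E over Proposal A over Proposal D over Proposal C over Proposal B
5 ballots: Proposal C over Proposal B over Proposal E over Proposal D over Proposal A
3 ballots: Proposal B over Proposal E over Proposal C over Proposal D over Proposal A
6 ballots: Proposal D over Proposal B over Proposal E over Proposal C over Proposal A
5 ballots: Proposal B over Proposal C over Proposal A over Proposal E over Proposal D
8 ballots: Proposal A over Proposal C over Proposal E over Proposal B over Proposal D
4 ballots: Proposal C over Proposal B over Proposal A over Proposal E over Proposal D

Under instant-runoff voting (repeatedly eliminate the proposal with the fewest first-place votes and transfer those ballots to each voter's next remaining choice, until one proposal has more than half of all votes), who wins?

Round 1: Proposal A 8, Proposal B 8, Proposal C 9, Proposal D 6, Proposal E 4. Proposal E eliminated.
Round 2: Proposal A 12, Proposal B 8, Proposal C 9, Proposal D 6. Proposal D eliminated.
Round 3: Proposal A 12, Proposal B 14, Proposal C 9. Proposal C eliminated.
Round 4: Proposal A 12, Proposal B 23. Proposal B has a majority (≥18).

Proposal B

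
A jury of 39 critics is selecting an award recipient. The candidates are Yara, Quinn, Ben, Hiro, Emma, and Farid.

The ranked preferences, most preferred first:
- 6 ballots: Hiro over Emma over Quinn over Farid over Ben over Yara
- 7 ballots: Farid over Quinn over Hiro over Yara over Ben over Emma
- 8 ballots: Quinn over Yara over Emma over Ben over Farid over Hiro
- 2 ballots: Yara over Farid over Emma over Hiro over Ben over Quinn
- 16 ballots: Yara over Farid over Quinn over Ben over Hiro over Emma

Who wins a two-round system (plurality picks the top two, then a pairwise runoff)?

Round 1 first-place votes: Yara 18, Quinn 8, Ben 0, Hiro 6, Emma 0, Farid 7. Yara and Quinn advance.
Runoff: Yara is ranked above Quinn on 18 ballots, Quinn above Yara on 21.

Quinn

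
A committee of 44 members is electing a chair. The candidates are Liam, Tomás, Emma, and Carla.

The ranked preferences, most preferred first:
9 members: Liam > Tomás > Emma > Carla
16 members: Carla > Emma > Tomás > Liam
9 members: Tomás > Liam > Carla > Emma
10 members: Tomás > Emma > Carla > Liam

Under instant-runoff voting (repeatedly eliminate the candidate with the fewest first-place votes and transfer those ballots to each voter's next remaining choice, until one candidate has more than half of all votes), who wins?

Tomás

Round 1: Liam 9, Tomás 19, Emma 0, Carla 16. Emma eliminated.
Round 2: Liam 9, Tomás 19, Carla 16. Liam eliminated.
Round 3: Tomás 28, Carla 16. Tomás has a majority (≥23).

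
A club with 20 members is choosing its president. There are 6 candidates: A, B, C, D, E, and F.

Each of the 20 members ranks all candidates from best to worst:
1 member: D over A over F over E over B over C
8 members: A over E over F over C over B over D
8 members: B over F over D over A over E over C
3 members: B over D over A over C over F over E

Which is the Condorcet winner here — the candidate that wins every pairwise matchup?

B

B vs A: 11–9
B vs C: 12–8
B vs D: 19–1
B vs E: 11–9
B vs F: 11–9
B beats every other candidate.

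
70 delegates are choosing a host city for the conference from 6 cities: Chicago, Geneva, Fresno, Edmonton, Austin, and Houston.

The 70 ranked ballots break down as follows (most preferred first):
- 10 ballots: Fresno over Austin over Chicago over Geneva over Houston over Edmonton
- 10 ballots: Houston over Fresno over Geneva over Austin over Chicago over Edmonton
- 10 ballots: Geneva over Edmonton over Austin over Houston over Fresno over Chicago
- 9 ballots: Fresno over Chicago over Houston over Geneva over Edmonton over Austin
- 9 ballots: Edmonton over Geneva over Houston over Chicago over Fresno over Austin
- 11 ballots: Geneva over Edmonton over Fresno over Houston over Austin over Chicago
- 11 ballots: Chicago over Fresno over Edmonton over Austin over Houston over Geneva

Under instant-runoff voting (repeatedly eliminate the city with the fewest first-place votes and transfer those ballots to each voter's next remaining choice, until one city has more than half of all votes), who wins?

Fresno

Round 1: Chicago 11, Geneva 21, Fresno 19, Edmonton 9, Austin 0, Houston 10. Austin eliminated.
Round 2: Chicago 11, Geneva 21, Fresno 19, Edmonton 9, Houston 10. Edmonton eliminated.
Round 3: Chicago 11, Geneva 30, Fresno 19, Houston 10. Houston eliminated.
Round 4: Chicago 11, Geneva 30, Fresno 29. Chicago eliminated.
Round 5: Geneva 30, Fresno 40. Fresno has a majority (≥36).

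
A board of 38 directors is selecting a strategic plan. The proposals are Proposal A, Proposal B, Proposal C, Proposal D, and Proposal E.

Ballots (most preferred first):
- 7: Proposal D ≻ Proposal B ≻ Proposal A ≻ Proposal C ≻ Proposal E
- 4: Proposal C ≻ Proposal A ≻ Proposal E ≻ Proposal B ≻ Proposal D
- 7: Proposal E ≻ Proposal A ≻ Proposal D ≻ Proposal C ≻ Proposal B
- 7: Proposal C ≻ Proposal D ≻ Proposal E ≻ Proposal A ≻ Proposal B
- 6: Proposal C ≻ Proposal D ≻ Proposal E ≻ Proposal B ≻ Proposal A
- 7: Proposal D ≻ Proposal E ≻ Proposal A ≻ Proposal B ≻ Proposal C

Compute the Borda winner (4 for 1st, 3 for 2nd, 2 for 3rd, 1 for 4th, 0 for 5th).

Proposal D

Proposal A: 7×2 + 4×3 + 7×3 + 7×1 + 6×0 + 7×2 = 68
Proposal B: 7×3 + 4×1 + 7×0 + 7×0 + 6×1 + 7×1 = 38
Proposal C: 7×1 + 4×4 + 7×1 + 7×4 + 6×4 + 7×0 = 82
Proposal D: 7×4 + 4×0 + 7×2 + 7×3 + 6×3 + 7×4 = 109
Proposal E: 7×0 + 4×2 + 7×4 + 7×2 + 6×2 + 7×3 = 83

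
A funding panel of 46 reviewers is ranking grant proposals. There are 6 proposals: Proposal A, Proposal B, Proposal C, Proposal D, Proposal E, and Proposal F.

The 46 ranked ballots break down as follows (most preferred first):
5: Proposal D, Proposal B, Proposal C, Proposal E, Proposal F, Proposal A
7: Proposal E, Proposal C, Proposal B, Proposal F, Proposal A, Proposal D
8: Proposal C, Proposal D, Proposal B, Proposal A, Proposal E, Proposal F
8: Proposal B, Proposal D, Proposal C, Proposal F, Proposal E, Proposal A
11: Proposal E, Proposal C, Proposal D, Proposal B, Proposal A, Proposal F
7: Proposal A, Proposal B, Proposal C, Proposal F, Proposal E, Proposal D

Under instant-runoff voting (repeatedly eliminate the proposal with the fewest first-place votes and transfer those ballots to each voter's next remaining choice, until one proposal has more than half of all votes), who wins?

Proposal B

Round 1: Proposal A 7, Proposal B 8, Proposal C 8, Proposal D 5, Proposal E 18, Proposal F 0. Proposal F eliminated.
Round 2: Proposal A 7, Proposal B 8, Proposal C 8, Proposal D 5, Proposal E 18. Proposal D eliminated.
Round 3: Proposal A 7, Proposal B 13, Proposal C 8, Proposal E 18. Proposal A eliminated.
Round 4: Proposal B 20, Proposal C 8, Proposal E 18. Proposal C eliminated.
Round 5: Proposal B 28, Proposal E 18. Proposal B has a majority (≥24).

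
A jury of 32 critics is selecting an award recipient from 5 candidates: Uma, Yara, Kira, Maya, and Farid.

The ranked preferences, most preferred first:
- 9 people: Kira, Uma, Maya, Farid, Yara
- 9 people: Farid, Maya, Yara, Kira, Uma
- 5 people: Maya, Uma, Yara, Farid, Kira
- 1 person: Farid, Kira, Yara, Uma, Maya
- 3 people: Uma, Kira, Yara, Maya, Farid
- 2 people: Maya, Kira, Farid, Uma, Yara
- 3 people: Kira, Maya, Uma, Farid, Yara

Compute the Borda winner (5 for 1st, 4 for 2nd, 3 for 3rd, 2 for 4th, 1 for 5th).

Uma: 9×4 + 9×1 + 5×4 + 1×2 + 3×5 + 2×2 + 3×3 = 95
Yara: 9×1 + 9×3 + 5×3 + 1×3 + 3×3 + 2×1 + 3×1 = 68
Kira: 9×5 + 9×2 + 5×1 + 1×4 + 3×4 + 2×4 + 3×5 = 107
Maya: 9×3 + 9×4 + 5×5 + 1×1 + 3×2 + 2×5 + 3×4 = 117
Farid: 9×2 + 9×5 + 5×2 + 1×5 + 3×1 + 2×3 + 3×2 = 93

Maya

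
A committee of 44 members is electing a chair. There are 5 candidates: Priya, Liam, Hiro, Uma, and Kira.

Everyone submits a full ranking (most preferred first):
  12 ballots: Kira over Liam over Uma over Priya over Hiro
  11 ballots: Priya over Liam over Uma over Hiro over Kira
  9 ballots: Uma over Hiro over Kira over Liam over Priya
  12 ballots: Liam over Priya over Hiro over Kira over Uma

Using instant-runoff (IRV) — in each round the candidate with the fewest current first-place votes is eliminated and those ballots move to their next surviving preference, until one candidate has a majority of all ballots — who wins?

Round 1: Priya 11, Liam 12, Hiro 0, Uma 9, Kira 12. Hiro eliminated.
Round 2: Priya 11, Liam 12, Uma 9, Kira 12. Uma eliminated.
Round 3: Priya 11, Liam 12, Kira 21. Priya eliminated.
Round 4: Liam 23, Kira 21. Liam has a majority (≥23).

Liam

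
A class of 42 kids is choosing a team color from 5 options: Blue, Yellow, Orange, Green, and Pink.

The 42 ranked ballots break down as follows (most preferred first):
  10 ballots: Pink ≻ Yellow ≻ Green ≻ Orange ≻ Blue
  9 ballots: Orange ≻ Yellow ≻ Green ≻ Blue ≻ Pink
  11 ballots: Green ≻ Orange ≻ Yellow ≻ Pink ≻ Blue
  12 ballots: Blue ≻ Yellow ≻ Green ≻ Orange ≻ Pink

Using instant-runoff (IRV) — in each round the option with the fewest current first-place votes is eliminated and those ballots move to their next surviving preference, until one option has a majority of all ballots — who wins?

Green

Round 1: Blue 12, Yellow 0, Orange 9, Green 11, Pink 10. Yellow eliminated.
Round 2: Blue 12, Orange 9, Green 11, Pink 10. Orange eliminated.
Round 3: Blue 12, Green 20, Pink 10. Pink eliminated.
Round 4: Blue 12, Green 30. Green has a majority (≥22).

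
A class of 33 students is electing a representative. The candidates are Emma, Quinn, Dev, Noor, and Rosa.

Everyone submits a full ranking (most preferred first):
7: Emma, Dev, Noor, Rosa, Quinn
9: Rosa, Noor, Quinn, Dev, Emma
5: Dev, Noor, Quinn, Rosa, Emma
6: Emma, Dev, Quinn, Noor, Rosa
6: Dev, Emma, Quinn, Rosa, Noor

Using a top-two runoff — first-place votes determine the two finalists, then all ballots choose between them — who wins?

Dev

Round 1 first-place votes: Emma 13, Quinn 0, Dev 11, Noor 0, Rosa 9. Emma and Dev advance.
Runoff: Emma is ranked above Dev on 13 ballots, Dev above Emma on 20.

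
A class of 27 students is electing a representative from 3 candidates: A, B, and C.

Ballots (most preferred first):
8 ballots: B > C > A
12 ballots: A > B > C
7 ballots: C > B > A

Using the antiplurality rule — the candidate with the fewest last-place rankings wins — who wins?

B

Last-place votes: A 15, B 0, C 12.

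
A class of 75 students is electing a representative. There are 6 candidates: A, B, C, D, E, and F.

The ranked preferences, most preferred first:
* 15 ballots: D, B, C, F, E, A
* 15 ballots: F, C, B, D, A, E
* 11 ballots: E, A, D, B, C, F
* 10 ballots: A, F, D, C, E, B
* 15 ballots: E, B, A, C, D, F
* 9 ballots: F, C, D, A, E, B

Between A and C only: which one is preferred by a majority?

A is ranked above C on 36 ballots; C above A on 39.

C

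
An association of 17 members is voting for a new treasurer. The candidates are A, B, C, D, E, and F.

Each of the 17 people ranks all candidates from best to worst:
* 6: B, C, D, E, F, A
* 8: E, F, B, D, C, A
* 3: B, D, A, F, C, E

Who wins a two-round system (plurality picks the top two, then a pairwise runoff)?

Round 1 first-place votes: A 0, B 9, C 0, D 0, E 8, F 0. B and E advance.
Runoff: B is ranked above E on 9 ballots, E above B on 8.

B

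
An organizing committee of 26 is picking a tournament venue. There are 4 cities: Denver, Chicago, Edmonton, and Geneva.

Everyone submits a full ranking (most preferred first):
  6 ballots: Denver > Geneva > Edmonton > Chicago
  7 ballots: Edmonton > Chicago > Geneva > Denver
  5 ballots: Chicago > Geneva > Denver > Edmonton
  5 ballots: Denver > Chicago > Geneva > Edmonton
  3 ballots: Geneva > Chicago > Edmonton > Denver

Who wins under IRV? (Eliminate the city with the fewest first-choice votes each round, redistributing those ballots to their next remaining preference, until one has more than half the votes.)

Round 1: Denver 11, Chicago 5, Edmonton 7, Geneva 3. Geneva eliminated.
Round 2: Denver 11, Chicago 8, Edmonton 7. Edmonton eliminated.
Round 3: Denver 11, Chicago 15. Chicago has a majority (≥14).

Chicago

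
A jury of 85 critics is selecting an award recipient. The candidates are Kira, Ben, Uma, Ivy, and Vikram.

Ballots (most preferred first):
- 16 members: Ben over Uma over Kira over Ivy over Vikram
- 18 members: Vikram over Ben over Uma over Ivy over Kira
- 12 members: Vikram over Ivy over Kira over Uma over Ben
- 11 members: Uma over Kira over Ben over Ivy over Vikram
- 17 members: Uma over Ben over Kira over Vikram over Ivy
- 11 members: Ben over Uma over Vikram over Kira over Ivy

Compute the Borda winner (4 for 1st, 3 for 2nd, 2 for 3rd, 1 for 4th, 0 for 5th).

Uma

Kira: 16×2 + 18×0 + 12×2 + 11×3 + 17×2 + 11×1 = 134
Ben: 16×4 + 18×3 + 12×0 + 11×2 + 17×3 + 11×4 = 235
Uma: 16×3 + 18×2 + 12×1 + 11×4 + 17×4 + 11×3 = 241
Ivy: 16×1 + 18×1 + 12×3 + 11×1 + 17×0 + 11×0 = 81
Vikram: 16×0 + 18×4 + 12×4 + 11×0 + 17×1 + 11×2 = 159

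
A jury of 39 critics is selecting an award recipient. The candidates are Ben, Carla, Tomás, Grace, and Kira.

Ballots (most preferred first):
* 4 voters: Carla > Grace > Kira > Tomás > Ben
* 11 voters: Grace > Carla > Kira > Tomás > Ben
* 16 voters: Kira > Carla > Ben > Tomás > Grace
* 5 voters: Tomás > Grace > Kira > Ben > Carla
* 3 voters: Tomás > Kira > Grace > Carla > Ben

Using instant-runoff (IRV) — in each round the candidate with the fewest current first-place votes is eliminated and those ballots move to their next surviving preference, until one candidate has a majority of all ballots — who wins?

Grace

Round 1: Ben 0, Carla 4, Tomás 8, Grace 11, Kira 16. Ben eliminated.
Round 2: Carla 4, Tomás 8, Grace 11, Kira 16. Carla eliminated.
Round 3: Tomás 8, Grace 15, Kira 16. Tomás eliminated.
Round 4: Grace 20, Kira 19. Grace has a majority (≥20).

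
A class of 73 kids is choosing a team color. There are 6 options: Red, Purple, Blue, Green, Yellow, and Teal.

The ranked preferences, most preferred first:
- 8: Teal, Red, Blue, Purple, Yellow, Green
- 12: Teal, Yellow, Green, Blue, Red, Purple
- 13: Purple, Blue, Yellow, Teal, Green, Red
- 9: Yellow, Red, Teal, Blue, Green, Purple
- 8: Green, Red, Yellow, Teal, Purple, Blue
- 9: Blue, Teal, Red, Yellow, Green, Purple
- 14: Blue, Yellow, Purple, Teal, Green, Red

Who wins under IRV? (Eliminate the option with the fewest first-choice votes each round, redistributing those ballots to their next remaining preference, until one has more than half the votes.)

Teal

Round 1: Red 0, Purple 13, Blue 23, Green 8, Yellow 9, Teal 20. Red eliminated.
Round 2: Purple 13, Blue 23, Green 8, Yellow 9, Teal 20. Green eliminated.
Round 3: Purple 13, Blue 23, Yellow 17, Teal 20. Purple eliminated.
Round 4: Blue 36, Yellow 17, Teal 20. Yellow eliminated.
Round 5: Blue 36, Teal 37. Teal has a majority (≥37).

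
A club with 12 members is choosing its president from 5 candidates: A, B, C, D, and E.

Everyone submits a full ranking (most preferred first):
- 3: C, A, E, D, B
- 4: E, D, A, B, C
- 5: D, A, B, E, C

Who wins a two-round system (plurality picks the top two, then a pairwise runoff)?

Round 1 first-place votes: A 0, B 0, C 3, D 5, E 4. D and E advance.
Runoff: D is ranked above E on 5 ballots, E above D on 7.

E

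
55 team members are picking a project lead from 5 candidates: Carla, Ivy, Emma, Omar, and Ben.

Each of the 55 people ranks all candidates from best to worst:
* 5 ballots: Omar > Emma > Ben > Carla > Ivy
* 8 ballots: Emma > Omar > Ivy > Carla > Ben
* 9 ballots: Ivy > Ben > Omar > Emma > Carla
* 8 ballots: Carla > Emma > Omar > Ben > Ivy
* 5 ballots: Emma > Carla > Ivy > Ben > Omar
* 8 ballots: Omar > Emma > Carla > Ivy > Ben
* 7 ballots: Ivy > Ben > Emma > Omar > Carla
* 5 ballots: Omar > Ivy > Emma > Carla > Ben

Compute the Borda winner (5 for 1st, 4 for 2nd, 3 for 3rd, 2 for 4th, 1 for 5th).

Carla: 5×2 + 8×2 + 9×1 + 8×5 + 5×4 + 8×3 + 7×1 + 5×2 = 136
Ivy: 5×1 + 8×3 + 9×5 + 8×1 + 5×3 + 8×2 + 7×5 + 5×4 = 168
Emma: 5×4 + 8×5 + 9×2 + 8×4 + 5×5 + 8×4 + 7×3 + 5×3 = 203
Omar: 5×5 + 8×4 + 9×3 + 8×3 + 5×1 + 8×5 + 7×2 + 5×5 = 192
Ben: 5×3 + 8×1 + 9×4 + 8×2 + 5×2 + 8×1 + 7×4 + 5×1 = 126

Emma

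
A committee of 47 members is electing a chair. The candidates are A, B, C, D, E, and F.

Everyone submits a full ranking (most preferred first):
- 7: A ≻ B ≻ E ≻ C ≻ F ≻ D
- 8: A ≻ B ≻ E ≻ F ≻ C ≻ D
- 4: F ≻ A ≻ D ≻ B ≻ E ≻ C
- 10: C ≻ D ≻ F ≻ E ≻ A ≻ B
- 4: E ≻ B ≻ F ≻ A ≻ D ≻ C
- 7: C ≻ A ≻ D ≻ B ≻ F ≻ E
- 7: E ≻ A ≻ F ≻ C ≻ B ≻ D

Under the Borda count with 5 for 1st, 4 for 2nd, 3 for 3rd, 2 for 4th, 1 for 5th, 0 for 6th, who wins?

A

A: 7×5 + 8×5 + 4×4 + 10×1 + 4×2 + 7×4 + 7×4 = 165
B: 7×4 + 8×4 + 4×2 + 10×0 + 4×4 + 7×2 + 7×1 = 105
C: 7×2 + 8×1 + 4×0 + 10×5 + 4×0 + 7×5 + 7×2 = 121
D: 7×0 + 8×0 + 4×3 + 10×4 + 4×1 + 7×3 + 7×0 = 77
E: 7×3 + 8×3 + 4×1 + 10×2 + 4×5 + 7×0 + 7×5 = 124
F: 7×1 + 8×2 + 4×5 + 10×3 + 4×3 + 7×1 + 7×3 = 113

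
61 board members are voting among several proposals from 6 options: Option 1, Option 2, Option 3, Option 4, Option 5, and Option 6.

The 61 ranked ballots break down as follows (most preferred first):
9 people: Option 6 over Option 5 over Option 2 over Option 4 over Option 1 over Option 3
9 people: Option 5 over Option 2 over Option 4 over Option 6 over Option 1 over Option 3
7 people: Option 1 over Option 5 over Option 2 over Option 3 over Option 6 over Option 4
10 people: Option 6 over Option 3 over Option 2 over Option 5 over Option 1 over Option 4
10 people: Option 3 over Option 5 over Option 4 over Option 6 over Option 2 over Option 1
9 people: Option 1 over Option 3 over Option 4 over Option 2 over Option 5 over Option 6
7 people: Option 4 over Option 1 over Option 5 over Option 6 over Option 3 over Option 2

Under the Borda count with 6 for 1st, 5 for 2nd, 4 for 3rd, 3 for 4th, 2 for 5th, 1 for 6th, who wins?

Option 1: 9×2 + 9×2 + 7×6 + 10×2 + 10×1 + 9×6 + 7×5 = 197
Option 2: 9×4 + 9×5 + 7×4 + 10×4 + 10×2 + 9×3 + 7×1 = 203
Option 3: 9×1 + 9×1 + 7×3 + 10×5 + 10×6 + 9×5 + 7×2 = 208
Option 4: 9×3 + 9×4 + 7×1 + 10×1 + 10×4 + 9×4 + 7×6 = 198
Option 5: 9×5 + 9×6 + 7×5 + 10×3 + 10×5 + 9×2 + 7×4 = 260
Option 6: 9×6 + 9×3 + 7×2 + 10×6 + 10×3 + 9×1 + 7×3 = 215

Option 5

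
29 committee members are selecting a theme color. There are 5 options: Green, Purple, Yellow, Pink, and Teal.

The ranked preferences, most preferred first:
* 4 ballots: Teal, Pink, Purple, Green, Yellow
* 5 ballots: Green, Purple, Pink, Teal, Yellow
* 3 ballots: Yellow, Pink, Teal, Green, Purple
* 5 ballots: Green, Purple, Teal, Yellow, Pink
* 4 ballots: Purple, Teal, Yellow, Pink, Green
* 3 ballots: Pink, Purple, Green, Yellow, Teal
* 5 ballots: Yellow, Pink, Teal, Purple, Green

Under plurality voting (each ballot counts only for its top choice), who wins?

Green

First-place votes: Green 10, Purple 4, Yellow 8, Pink 3, Teal 4.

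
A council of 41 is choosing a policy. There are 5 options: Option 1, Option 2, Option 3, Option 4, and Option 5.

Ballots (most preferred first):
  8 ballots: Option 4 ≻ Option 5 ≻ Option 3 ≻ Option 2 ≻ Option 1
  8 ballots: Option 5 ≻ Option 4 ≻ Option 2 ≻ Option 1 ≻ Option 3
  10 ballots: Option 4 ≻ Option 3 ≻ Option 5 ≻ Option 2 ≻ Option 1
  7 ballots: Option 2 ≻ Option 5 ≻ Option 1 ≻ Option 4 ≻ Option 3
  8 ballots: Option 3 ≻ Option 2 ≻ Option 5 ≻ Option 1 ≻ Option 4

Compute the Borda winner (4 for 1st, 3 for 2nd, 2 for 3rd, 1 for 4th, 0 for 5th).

Option 1: 8×0 + 8×1 + 10×0 + 7×2 + 8×1 = 30
Option 2: 8×1 + 8×2 + 10×1 + 7×4 + 8×3 = 86
Option 3: 8×2 + 8×0 + 10×3 + 7×0 + 8×4 = 78
Option 4: 8×4 + 8×3 + 10×4 + 7×1 + 8×0 = 103
Option 5: 8×3 + 8×4 + 10×2 + 7×3 + 8×2 = 113

Option 5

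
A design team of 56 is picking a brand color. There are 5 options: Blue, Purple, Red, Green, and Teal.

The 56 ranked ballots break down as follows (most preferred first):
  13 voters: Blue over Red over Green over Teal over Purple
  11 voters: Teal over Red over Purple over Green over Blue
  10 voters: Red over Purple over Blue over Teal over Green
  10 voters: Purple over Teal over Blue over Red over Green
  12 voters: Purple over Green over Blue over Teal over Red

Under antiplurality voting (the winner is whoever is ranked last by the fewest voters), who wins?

Last-place votes: Blue 11, Purple 13, Red 12, Green 20, Teal 0.

Teal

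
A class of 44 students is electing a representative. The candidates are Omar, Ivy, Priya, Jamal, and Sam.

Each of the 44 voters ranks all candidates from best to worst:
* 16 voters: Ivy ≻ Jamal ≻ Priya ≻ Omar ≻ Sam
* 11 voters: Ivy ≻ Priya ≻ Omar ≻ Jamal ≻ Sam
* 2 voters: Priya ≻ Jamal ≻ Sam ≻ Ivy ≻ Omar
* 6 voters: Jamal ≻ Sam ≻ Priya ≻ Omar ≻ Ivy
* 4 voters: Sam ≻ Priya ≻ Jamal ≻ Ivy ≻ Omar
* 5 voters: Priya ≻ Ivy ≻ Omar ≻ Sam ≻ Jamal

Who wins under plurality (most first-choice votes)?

First-place votes: Omar 0, Ivy 27, Priya 7, Jamal 6, Sam 4.

Ivy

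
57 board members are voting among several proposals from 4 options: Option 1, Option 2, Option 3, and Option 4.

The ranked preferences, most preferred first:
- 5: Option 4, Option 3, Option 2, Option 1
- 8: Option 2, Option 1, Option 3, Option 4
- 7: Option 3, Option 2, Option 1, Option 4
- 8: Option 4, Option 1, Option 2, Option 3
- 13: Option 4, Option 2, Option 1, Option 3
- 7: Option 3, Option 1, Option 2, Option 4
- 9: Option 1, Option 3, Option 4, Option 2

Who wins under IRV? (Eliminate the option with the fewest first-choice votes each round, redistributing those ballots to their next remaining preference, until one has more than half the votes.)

Round 1: Option 1 9, Option 2 8, Option 3 14, Option 4 26. Option 2 eliminated.
Round 2: Option 1 17, Option 3 14, Option 4 26. Option 3 eliminated.
Round 3: Option 1 31, Option 4 26. Option 1 has a majority (≥29).

Option 1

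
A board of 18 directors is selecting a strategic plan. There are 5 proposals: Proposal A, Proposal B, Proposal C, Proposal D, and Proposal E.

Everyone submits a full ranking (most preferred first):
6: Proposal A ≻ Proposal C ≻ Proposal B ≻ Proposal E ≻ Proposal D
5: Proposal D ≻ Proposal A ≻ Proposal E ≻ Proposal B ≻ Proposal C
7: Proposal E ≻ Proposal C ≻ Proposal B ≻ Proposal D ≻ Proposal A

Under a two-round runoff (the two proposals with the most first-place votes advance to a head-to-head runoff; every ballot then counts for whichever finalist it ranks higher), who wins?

Proposal A

Round 1 first-place votes: Proposal A 6, Proposal B 0, Proposal C 0, Proposal D 5, Proposal E 7. Proposal E and Proposal A advance.
Runoff: Proposal E is ranked above Proposal A on 7 ballots, Proposal A above Proposal E on 11.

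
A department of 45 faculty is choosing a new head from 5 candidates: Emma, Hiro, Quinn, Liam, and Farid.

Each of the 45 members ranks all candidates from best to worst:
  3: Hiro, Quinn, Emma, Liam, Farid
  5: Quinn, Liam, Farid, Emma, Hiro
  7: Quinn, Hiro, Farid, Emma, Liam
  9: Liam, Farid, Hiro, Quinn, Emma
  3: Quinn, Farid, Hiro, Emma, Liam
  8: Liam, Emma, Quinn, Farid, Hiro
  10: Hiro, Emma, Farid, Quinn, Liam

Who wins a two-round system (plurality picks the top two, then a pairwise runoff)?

Round 1 first-place votes: Emma 0, Hiro 13, Quinn 15, Liam 17, Farid 0. Liam and Quinn advance.
Runoff: Liam is ranked above Quinn on 17 ballots, Quinn above Liam on 28.

Quinn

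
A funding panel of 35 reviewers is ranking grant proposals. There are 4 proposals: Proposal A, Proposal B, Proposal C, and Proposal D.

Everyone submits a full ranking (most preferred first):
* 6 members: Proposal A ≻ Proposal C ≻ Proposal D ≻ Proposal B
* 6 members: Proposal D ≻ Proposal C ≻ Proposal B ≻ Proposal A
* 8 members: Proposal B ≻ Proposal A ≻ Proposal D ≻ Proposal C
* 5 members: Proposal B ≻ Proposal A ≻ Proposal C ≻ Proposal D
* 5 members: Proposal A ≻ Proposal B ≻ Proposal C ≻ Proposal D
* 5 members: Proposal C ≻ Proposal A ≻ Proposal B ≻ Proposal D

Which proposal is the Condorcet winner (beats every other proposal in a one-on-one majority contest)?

Proposal B vs Proposal A: 19–16
Proposal B vs Proposal C: 18–17
Proposal B vs Proposal D: 23–12
Proposal B beats every other proposal.

Proposal B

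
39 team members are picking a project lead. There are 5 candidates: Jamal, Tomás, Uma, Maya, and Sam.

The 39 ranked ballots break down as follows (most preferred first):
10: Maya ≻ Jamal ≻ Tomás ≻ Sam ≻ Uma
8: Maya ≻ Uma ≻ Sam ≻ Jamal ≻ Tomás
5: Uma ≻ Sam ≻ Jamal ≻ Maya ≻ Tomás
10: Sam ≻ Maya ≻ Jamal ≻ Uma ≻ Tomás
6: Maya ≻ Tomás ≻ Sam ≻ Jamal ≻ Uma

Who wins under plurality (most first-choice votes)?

Maya

First-place votes: Jamal 0, Tomás 0, Uma 5, Maya 24, Sam 10.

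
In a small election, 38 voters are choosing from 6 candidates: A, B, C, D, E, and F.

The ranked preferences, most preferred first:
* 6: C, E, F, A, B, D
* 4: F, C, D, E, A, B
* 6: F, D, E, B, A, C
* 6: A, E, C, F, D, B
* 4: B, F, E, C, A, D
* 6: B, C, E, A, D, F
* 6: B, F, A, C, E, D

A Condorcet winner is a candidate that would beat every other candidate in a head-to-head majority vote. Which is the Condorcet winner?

F vs A: 26–12
F vs B: 22–16
F vs C: 20–18
F vs D: 32–6
F vs E: 20–18
F beats every other candidate.

F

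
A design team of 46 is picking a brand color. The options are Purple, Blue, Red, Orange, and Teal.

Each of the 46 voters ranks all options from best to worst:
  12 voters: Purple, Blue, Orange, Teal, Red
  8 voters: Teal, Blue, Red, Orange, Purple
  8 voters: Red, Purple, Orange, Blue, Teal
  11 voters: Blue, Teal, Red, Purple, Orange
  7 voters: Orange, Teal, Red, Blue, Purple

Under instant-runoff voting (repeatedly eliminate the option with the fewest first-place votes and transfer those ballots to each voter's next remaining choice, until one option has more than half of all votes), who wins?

Round 1: Purple 12, Blue 11, Red 8, Orange 7, Teal 8. Orange eliminated.
Round 2: Purple 12, Blue 11, Red 8, Teal 15. Red eliminated.
Round 3: Purple 20, Blue 11, Teal 15. Blue eliminated.
Round 4: Purple 20, Teal 26. Teal has a majority (≥24).

Teal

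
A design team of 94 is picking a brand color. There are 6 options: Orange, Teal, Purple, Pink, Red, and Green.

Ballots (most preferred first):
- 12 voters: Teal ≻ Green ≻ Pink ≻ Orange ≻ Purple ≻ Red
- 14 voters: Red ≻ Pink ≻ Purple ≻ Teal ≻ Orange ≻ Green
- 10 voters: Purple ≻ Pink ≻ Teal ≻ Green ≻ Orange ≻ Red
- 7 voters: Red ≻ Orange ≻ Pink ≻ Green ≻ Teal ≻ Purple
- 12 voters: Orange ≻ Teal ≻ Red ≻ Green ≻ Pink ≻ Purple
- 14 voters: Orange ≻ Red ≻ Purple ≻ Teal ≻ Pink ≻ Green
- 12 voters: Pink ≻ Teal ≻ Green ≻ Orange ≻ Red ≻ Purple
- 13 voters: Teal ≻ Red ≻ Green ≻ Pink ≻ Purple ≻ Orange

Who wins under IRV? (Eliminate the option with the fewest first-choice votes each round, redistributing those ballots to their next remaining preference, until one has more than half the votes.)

Pink

Round 1: Orange 26, Teal 25, Purple 10, Pink 12, Red 21, Green 0. Green eliminated.
Round 2: Orange 26, Teal 25, Purple 10, Pink 12, Red 21. Purple eliminated.
Round 3: Orange 26, Teal 25, Pink 22, Red 21. Red eliminated.
Round 4: Orange 33, Teal 25, Pink 36. Teal eliminated.
Round 5: Orange 33, Pink 61. Pink has a majority (≥48).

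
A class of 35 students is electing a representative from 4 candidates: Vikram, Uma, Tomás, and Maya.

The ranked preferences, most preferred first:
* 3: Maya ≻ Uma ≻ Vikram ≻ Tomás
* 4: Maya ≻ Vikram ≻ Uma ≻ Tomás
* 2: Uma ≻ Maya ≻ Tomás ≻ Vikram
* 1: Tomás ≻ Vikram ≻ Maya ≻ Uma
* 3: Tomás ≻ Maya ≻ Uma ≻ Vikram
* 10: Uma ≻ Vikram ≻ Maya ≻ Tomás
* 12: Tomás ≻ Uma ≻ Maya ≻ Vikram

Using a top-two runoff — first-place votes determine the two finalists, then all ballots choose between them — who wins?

Uma

Round 1 first-place votes: Vikram 0, Uma 12, Tomás 16, Maya 7. Tomás and Uma advance.
Runoff: Tomás is ranked above Uma on 16 ballots, Uma above Tomás on 19.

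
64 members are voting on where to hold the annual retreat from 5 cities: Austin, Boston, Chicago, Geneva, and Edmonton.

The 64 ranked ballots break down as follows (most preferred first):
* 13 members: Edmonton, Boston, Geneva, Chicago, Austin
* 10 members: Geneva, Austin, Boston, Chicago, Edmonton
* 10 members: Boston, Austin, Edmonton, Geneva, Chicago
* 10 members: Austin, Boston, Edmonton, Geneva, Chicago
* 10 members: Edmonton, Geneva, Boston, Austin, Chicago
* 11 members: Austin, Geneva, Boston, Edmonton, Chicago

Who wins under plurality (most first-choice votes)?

Edmonton

First-place votes: Austin 21, Boston 10, Chicago 0, Geneva 10, Edmonton 23.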